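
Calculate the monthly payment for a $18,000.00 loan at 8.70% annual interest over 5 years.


Loan payment formula: PMT = PV × r / (1 − (1 + r)^(−n))
Monthly rate r = 0.087/12 = 0.00725, n = 60 months
Denominator: 1 − (1 + 0.087/12)^(−60) = 0.3517188
PMT = $18,000.00 × (0.087/12) / 0.3517188
PMT = $371.04 per month

PMT = PV × r / (1-(1+r)^(-n)) = $371.04/month


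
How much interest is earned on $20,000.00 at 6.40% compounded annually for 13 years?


Compound interest earned = final amount − principal.
A = P(1 + r/n)^(nt) = $20,000.00 × (1 + 0.064/1)^(1 × 13) = $44,799.29
Interest = A − P = $44,799.29 − $20,000.00 = $24,799.29

Interest = A - P = $24,799.29


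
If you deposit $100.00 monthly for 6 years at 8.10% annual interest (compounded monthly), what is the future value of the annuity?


Future value of an ordinary annuity: FV = PMT × ((1 + r)^n − 1) / r
Monthly rate r = 0.081/12 = 0.00675, n = 72
FV = $100.00 × ((1 + 0.081/12)^72 − 1) / (0.081/12)
FV = $100.00 × 92.318131
FV = $9,231.81

FV = PMT × ((1+r)^n - 1)/r = $9,231.81


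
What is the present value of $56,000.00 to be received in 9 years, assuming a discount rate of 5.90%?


Present value formula: PV = FV / (1 + r)^t
PV = $56,000.00 / (1 + 0.059)^9
PV = $56,000.00 / 1.675188
PV = $33,429.08

PV = FV / (1 + r)^t = $33,429.08


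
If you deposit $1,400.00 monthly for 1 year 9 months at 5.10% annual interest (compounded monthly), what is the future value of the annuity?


Future value of an ordinary annuity: FV = PMT × ((1 + r)^n − 1) / r
Monthly rate r = 0.051/12 = 0.00425, n = 21
FV = $1,400.00 × ((1 + 0.051/12)^21 − 1) / (0.051/12)
FV = $1,400.00 × 21.916989
FV = $30,683.78

FV = PMT × ((1+r)^n - 1)/r = $30,683.78


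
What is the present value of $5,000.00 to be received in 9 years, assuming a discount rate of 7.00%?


Present value formula: PV = FV / (1 + r)^t
PV = $5,000.00 / (1 + 0.07)^9
PV = $5,000.00 / 1.838459
PV = $2,719.67

PV = FV / (1 + r)^t = $2,719.67


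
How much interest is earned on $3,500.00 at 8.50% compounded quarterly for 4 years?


Compound interest earned = final amount − principal.
A = P(1 + r/n)^(nt) = $3,500.00 × (1 + 0.085/4)^(4 × 4) = $4,899.83
Interest = A − P = $4,899.83 − $3,500.00 = $1,399.83

Interest = A - P = $1,399.83


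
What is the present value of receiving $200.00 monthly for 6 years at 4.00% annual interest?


Present value of an ordinary annuity: PV = PMT × (1 − (1 + r)^(−n)) / r
Monthly rate r = 0.04/12 ≈ 0.00333333, n = 72
PV = $200.00 × (1 − (1 + 0.04/12)^(−72)) / (0.04/12)
PV = $200.00 × 63.917437
PV = $12,783.49

PV = PMT × (1-(1+r)^(-n))/r = $12,783.49


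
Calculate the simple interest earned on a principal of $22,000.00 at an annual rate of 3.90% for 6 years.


Simple interest formula: I = P × r × t
I = $22,000.00 × 0.039 × 6
I = $5,148.00

I = P × r × t = $5,148.00


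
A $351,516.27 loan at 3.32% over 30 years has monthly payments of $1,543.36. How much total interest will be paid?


Total paid over the life of the loan = PMT × n.
Total paid = $1,543.36 × 360 = $555,609.60
Total interest = total paid − principal = $555,609.60 − $351,516.27 = $204,093.33

Total interest = (PMT × n) - PV = $204,093.33


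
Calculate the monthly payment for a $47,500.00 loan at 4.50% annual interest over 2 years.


Loan payment formula: PMT = PV × r / (1 − (1 + r)^(−n))
Monthly rate r = 0.045/12 = 0.00375, n = 24 months
Denominator: 1 − (1 + 0.045/12)^(−24) = 0.085915
PMT = $47,500.00 × (0.045/12) / 0.085915
PMT = $2,073.27 per month

PMT = PV × r / (1-(1+r)^(-n)) = $2,073.27/month


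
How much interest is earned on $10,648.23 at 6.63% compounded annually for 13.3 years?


Compound interest earned = final amount − principal.
A = P(1 + r/n)^(nt) = $10,648.23 × (1 + 0.0663/1)^(1 × 13.3) = $25,007.69
Interest = A − P = $25,007.69 − $10,648.23 = $14,359.46

Interest = A - P = $14,359.46


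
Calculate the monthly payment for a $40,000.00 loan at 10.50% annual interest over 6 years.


Loan payment formula: PMT = PV × r / (1 − (1 + r)^(−n))
Monthly rate r = 0.105/12 = 0.00875, n = 72 months
Denominator: 1 − (1 + 0.105/12)^(−72) = 0.465947
PMT = $40,000.00 × (0.105/12) / 0.465947
PMT = $751.16 per month

PMT = PV × r / (1-(1+r)^(-n)) = $751.16/month


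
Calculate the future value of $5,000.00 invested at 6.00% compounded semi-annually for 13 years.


Compound interest formula: A = P(1 + r/n)^(nt)
A = $5,000.00 × (1 + 0.06/2)^(2 × 13)
Growth factor: (1 + 0.06/2)^26 = 2.1565913
A = $5,000.00 × 2.1565913
A = $10,782.96

A = P(1 + r/n)^(nt) = $10,782.96


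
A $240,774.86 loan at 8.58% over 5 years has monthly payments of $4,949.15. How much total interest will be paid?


Total paid over the life of the loan = PMT × n.
Total paid = $4,949.15 × 60 = $296,949.00
Total interest = total paid − principal = $296,949.00 − $240,774.86 = $56,174.14

Total interest = (PMT × n) - PV = $56,174.14


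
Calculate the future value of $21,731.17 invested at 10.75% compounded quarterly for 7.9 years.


Compound interest formula: A = P(1 + r/n)^(nt)
A = $21,731.17 × (1 + 0.1075/4)^(4 × 7.9)
Growth factor: (1 + 0.1075/4)^31.6 = 2.311828
A = $21,731.17 × 2.311828
A = $50,238.73

A = P(1 + r/n)^(nt) = $50,238.73


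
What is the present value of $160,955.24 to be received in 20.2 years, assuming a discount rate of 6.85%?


Present value formula: PV = FV / (1 + r)^t
PV = $160,955.24 / (1 + 0.0685)^20.2
PV = $160,955.24 / 3.812812
PV = $42,214.31

PV = FV / (1 + r)^t = $42,214.31


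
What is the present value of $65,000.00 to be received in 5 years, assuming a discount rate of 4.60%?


Present value formula: PV = FV / (1 + r)^t
PV = $65,000.00 / (1 + 0.046)^5
PV = $65,000.00 / 1.25215595
PV = $51,910.47

PV = FV / (1 + r)^t = $51,910.47


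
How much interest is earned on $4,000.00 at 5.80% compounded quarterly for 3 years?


Compound interest earned = final amount − principal.
A = P(1 + r/n)^(nt) = $4,000.00 × (1 + 0.058/4)^(4 × 3) = $4,754.28
Interest = A − P = $4,754.28 − $4,000.00 = $754.28

Interest = A - P = $754.28


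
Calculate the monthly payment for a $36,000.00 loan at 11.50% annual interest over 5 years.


Loan payment formula: PMT = PV × r / (1 − (1 + r)^(−n))
Monthly rate r = 0.115/12 ≈ 0.00958333, n = 60 months
Denominator: 1 − (1 + 0.115/12)^(−60) = 0.435752
PMT = $36,000.00 × (0.115/12) / 0.435752
PMT = $791.73 per month

PMT = PV × r / (1-(1+r)^(-n)) = $791.73/month


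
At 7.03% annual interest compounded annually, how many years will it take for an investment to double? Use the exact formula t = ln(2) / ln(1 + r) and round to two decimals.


Doubling condition: (1 + r)^t = 2
Take ln of both sides: t × ln(1 + r) = ln(2)
t = ln(2) / ln(1 + r)
t = 0.693147 / 0.067939
t = 10.20

t = ln(2) / ln(1 + r) = 10.20 years


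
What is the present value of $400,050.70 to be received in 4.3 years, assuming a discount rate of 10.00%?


Present value formula: PV = FV / (1 + r)^t
PV = $400,050.70 / (1 + 0.1)^4.3
PV = $400,050.70 / 1.50656733
PV = $265,537.88

PV = FV / (1 + r)^t = $265,537.88


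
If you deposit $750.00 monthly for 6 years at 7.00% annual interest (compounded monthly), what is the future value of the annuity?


Future value of an ordinary annuity: FV = PMT × ((1 + r)^n − 1) / r
Monthly rate r = 0.07/12 ≈ 0.00583333, n = 72
FV = $750.00 × ((1 + 0.07/12)^72 − 1) / (0.07/12)
FV = $750.00 × 89.160944
FV = $66,870.71

FV = PMT × ((1+r)^n - 1)/r = $66,870.71


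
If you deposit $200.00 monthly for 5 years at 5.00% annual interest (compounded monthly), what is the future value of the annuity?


Future value of an ordinary annuity: FV = PMT × ((1 + r)^n − 1) / r
Monthly rate r = 0.05/12 ≈ 0.00416667, n = 60
FV = $200.00 × ((1 + 0.05/12)^60 − 1) / (0.05/12)
FV = $200.00 × 68.006083
FV = $13,601.22

FV = PMT × ((1+r)^n - 1)/r = $13,601.22


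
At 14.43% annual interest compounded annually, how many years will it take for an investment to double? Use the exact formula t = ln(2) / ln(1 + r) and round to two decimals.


Doubling condition: (1 + r)^t = 2
Take ln of both sides: t × ln(1 + r) = ln(2)
t = ln(2) / ln(1 + r)
t = 0.693147 / 0.134793
t = 5.14

t = ln(2) / ln(1 + r) = 5.14 years


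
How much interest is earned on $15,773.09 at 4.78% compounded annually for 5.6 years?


Compound interest earned = final amount − principal.
A = P(1 + r/n)^(nt) = $15,773.09 × (1 + 0.0478/1)^(1 × 5.6) = $20,486.88
Interest = A − P = $20,486.88 − $15,773.09 = $4,713.79

Interest = A - P = $4,713.79


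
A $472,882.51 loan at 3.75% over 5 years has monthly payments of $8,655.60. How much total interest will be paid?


Total paid over the life of the loan = PMT × n.
Total paid = $8,655.60 × 60 = $519,336.00
Total interest = total paid − principal = $519,336.00 − $472,882.51 = $46,453.49

Total interest = (PMT × n) - PV = $46,453.49


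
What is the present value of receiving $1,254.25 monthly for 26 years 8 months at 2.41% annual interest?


Present value of an ordinary annuity: PV = PMT × (1 − (1 + r)^(−n)) / r
Monthly rate r = 0.0241/12 ≈ 0.00200833, n = 320
PV = $1,254.25 × (1 − (1 + 0.0241/12)^(−320)) / (0.0241/12)
PV = $1,254.25 × 235.903460
PV = $295,881.91

PV = PMT × (1-(1+r)^(-n))/r = $295,881.91


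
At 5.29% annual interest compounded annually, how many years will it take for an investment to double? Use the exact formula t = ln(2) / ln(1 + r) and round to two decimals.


Doubling condition: (1 + r)^t = 2
Take ln of both sides: t × ln(1 + r) = ln(2)
t = ln(2) / ln(1 + r)
t = 0.693147 / 0.051548
t = 13.45

t = ln(2) / ln(1 + r) = 13.45 years


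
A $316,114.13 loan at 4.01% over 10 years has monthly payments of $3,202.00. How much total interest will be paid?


Total paid over the life of the loan = PMT × n.
Total paid = $3,202.00 × 120 = $384,240.00
Total interest = total paid − principal = $384,240.00 − $316,114.13 = $68,125.87

Total interest = (PMT × n) - PV = $68,125.87


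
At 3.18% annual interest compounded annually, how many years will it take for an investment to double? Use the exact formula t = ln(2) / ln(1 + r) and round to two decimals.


Doubling condition: (1 + r)^t = 2
Take ln of both sides: t × ln(1 + r) = ln(2)
t = ln(2) / ln(1 + r)
t = 0.693147 / 0.031305
t = 22.14

t = ln(2) / ln(1 + r) = 22.14 years


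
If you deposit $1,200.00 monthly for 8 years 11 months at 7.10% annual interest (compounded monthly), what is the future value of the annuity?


Future value of an ordinary annuity: FV = PMT × ((1 + r)^n − 1) / r
Monthly rate r = 0.071/12 ≈ 0.00591667, n = 107
FV = $1,200.00 × ((1 + 0.071/12)^107 − 1) / (0.071/12)
FV = $1,200.00 × 148.715249
FV = $178,458.30

FV = PMT × ((1+r)^n - 1)/r = $178,458.30


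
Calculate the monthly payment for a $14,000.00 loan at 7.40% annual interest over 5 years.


Loan payment formula: PMT = PV × r / (1 − (1 + r)^(−n))
Monthly rate r = 0.074/12 ≈ 0.00616667, n = 60 months
Denominator: 1 − (1 + 0.074/12)^(−60) = 0.308480
PMT = $14,000.00 × (0.074/12) / 0.308480
PMT = $279.87 per month

PMT = PV × r / (1-(1+r)^(-n)) = $279.87/month


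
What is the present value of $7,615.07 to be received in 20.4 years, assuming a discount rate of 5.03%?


Present value formula: PV = FV / (1 + r)^t
PV = $7,615.07 / (1 + 0.0503)^20.4
PV = $7,615.07 / 2.721402
PV = $2,798.22

PV = FV / (1 + r)^t = $2,798.22


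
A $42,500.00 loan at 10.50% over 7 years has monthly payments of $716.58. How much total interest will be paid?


Total paid over the life of the loan = PMT × n.
Total paid = $716.58 × 84 = $60,192.72
Total interest = total paid − principal = $60,192.72 − $42,500.00 = $17,692.72

Total interest = (PMT × n) - PV = $17,692.72


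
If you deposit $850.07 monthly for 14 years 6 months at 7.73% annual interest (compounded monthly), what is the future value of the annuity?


Future value of an ordinary annuity: FV = PMT × ((1 + r)^n − 1) / r
Monthly rate r = 0.0773/12 ≈ 0.00644167, n = 174
FV = $850.07 × ((1 + 0.0773/12)^174 − 1) / (0.0773/12)
FV = $850.07 × 319.242506
FV = $271,378.48

FV = PMT × ((1+r)^n - 1)/r = $271,378.48


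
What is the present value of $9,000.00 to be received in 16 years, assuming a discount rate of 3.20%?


Present value formula: PV = FV / (1 + r)^t
PV = $9,000.00 / (1 + 0.032)^16
PV = $9,000.00 / 1.655294
PV = $5,437.10

PV = FV / (1 + r)^t = $5,437.10


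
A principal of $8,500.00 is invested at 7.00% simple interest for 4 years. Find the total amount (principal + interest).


Total amount formula: A = P(1 + rt) = P + P·r·t
Interest: I = P × r × t = $8,500.00 × 0.07 × 4 = $2,380.00
A = P + I = $8,500.00 + $2,380.00 = $10,880.00

A = P + I = P(1 + rt) = $10,880.00


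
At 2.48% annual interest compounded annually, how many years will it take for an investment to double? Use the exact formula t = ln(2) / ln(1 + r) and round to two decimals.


Doubling condition: (1 + r)^t = 2
Take ln of both sides: t × ln(1 + r) = ln(2)
t = ln(2) / ln(1 + r)
t = 0.693147 / 0.0244975
t = 28.29

t = ln(2) / ln(1 + r) = 28.29 years


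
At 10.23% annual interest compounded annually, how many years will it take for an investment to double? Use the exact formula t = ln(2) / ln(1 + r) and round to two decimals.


Doubling condition: (1 + r)^t = 2
Take ln of both sides: t × ln(1 + r) = ln(2)
t = ln(2) / ln(1 + r)
t = 0.693147 / 0.097399
t = 7.12

t = ln(2) / ln(1 + r) = 7.12 years


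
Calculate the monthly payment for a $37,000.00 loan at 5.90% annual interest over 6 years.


Loan payment formula: PMT = PV × r / (1 − (1 + r)^(−n))
Monthly rate r = 0.059/12 ≈ 0.00491667, n = 72 months
Denominator: 1 − (1 + 0.059/12)^(−72) = 0.297516
PMT = $37,000.00 × (0.059/12) / 0.297516
PMT = $611.45 per month

PMT = PV × r / (1-(1+r)^(-n)) = $611.45/month


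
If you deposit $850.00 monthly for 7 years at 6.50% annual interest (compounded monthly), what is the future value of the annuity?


Future value of an ordinary annuity: FV = PMT × ((1 + r)^n − 1) / r
Monthly rate r = 0.065/12 ≈ 0.00541667, n = 84
FV = $850.00 × ((1 + 0.065/12)^84 − 1) / (0.065/12)
FV = $850.00 × 106.013400
FV = $90,111.39

FV = PMT × ((1+r)^n - 1)/r = $90,111.39


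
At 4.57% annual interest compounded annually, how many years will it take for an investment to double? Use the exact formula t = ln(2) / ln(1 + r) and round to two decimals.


Doubling condition: (1 + r)^t = 2
Take ln of both sides: t × ln(1 + r) = ln(2)
t = ln(2) / ln(1 + r)
t = 0.693147 / 0.044687
t = 15.51

t = ln(2) / ln(1 + r) = 15.51 years


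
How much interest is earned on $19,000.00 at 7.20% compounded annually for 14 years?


Compound interest earned = final amount − principal.
A = P(1 + r/n)^(nt) = $19,000.00 × (1 + 0.072/1)^(1 × 14) = $50,289.88
Interest = A − P = $50,289.88 − $19,000.00 = $31,289.88

Interest = A - P = $31,289.88


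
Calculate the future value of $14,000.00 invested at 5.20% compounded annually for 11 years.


Compound interest formula: A = P(1 + r/n)^(nt)
A = $14,000.00 × (1 + 0.052/1)^(1 × 11)
Growth factor: (1 + 0.052/1)^11 = 1.7465183
A = $14,000.00 × 1.7465183
A = $24,451.26

A = P(1 + r/n)^(nt) = $24,451.26


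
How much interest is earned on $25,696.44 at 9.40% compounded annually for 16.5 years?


Compound interest earned = final amount − principal.
A = P(1 + r/n)^(nt) = $25,696.44 × (1 + 0.094/1)^(1 × 16.5) = $113,151.10
Interest = A − P = $113,151.10 − $25,696.44 = $87,454.66

Interest = A - P = $87,454.66


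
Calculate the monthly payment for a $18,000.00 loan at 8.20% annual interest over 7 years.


Loan payment formula: PMT = PV × r / (1 − (1 + r)^(−n))
Monthly rate r = 0.082/12 ≈ 0.00683333, n = 84 months
Denominator: 1 − (1 + 0.082/12)^(−84) = 0.435631
PMT = $18,000.00 × (0.082/12) / 0.435631
PMT = $282.35 per month

PMT = PV × r / (1-(1+r)^(-n)) = $282.35/month


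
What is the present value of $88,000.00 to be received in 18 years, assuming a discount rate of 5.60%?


Present value formula: PV = FV / (1 + r)^t
PV = $88,000.00 / (1 + 0.056)^18
PV = $88,000.00 / 2.666555
PV = $33,001.38

PV = FV / (1 + r)^t = $33,001.38


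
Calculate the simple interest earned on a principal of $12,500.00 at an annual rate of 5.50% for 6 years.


Simple interest formula: I = P × r × t
I = $12,500.00 × 0.055 × 6
I = $4,125.00

I = P × r × t = $4,125.00


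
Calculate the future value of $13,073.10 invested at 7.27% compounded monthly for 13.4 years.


Compound interest formula: A = P(1 + r/n)^(nt)
A = $13,073.10 × (1 + 0.0727/12)^(12 × 13.4)
Growth factor: (1 + 0.0727/12)^160.8 = 2.641220
A = $13,073.10 × 2.641220
A = $34,528.93

A = P(1 + r/n)^(nt) = $34,528.93


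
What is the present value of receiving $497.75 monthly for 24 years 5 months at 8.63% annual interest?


Present value of an ordinary annuity: PV = PMT × (1 − (1 + r)^(−n)) / r
Monthly rate r = 0.0863/12 ≈ 0.00719167, n = 293
PV = $497.75 × (1 − (1 + 0.0863/12)^(−293)) / (0.0863/12)
PV = $497.75 × 122.015766
PV = $60,733.35

PV = PMT × (1-(1+r)^(-n))/r = $60,733.35


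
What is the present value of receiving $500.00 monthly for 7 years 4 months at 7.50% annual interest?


Present value of an ordinary annuity: PV = PMT × (1 − (1 + r)^(−n)) / r
Monthly rate r = 0.075/12 = 0.00625, n = 88
PV = $500.00 × (1 − (1 + 0.075/12)^(−88)) / (0.075/12)
PV = $500.00 × 67.529892
PV = $33,764.95

PV = PMT × (1-(1+r)^(-n))/r = $33,764.95


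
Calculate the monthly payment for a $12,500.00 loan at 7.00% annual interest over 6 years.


Loan payment formula: PMT = PV × r / (1 − (1 + r)^(−n))
Monthly rate r = 0.07/12 ≈ 0.00583333, n = 72 months
Denominator: 1 − (1 + 0.07/12)^(−72) = 0.342151
PMT = $12,500.00 × (0.07/12) / 0.342151
PMT = $213.11 per month

PMT = PV × r / (1-(1+r)^(-n)) = $213.11/month


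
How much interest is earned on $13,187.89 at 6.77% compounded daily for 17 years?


Compound interest earned = final amount − principal.
A = P(1 + r/n)^(nt) = $13,187.89 × (1 + 0.0677/365)^(365 × 17) = $41,682.95
Interest = A − P = $41,682.95 − $13,187.89 = $28,495.06

Interest = A - P = $28,495.06


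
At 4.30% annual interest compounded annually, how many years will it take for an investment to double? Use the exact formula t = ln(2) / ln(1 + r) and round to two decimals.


Doubling condition: (1 + r)^t = 2
Take ln of both sides: t × ln(1 + r) = ln(2)
t = ln(2) / ln(1 + r)
t = 0.693147 / 0.042101
t = 16.46

t = ln(2) / ln(1 + r) = 16.46 years


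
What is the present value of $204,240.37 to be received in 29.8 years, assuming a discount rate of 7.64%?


Present value formula: PV = FV / (1 + r)^t
PV = $204,240.37 / (1 + 0.0764)^29.8
PV = $204,240.37 / 8.970485
PV = $22,768.04

PV = FV / (1 + r)^t = $22,768.04


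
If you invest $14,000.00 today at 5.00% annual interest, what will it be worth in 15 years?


Future value formula: FV = PV × (1 + r)^t
FV = $14,000.00 × (1 + 0.05)^15
FV = $14,000.00 × 2.078928
FV = $29,104.99

FV = PV × (1 + r)^t = $29,104.99


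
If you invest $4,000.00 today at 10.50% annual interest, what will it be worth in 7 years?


Future value formula: FV = PV × (1 + r)^t
FV = $4,000.00 × (1 + 0.105)^7
FV = $4,000.00 × 2.0115737
FV = $8,046.29

FV = PV × (1 + r)^t = $8,046.29


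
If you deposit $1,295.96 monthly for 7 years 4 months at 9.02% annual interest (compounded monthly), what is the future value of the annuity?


Future value of an ordinary annuity: FV = PMT × ((1 + r)^n − 1) / r
Monthly rate r = 0.0902/12 ≈ 0.00751667, n = 88
FV = $1,295.96 × ((1 + 0.0902/12)^88 − 1) / (0.0902/12)
FV = $1,295.96 × 124.103556
FV = $160,833.24

FV = PMT × ((1+r)^n - 1)/r = $160,833.24


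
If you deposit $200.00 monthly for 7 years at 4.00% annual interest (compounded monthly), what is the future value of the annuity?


Future value of an ordinary annuity: FV = PMT × ((1 + r)^n − 1) / r
Monthly rate r = 0.04/12 ≈ 0.00333333, n = 84
FV = $200.00 × ((1 + 0.04/12)^84 − 1) / (0.04/12)
FV = $200.00 × 96.754159
FV = $19,350.83

FV = PMT × ((1+r)^n - 1)/r = $19,350.83


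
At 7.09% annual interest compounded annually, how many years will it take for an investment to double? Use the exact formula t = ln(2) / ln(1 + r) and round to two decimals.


Doubling condition: (1 + r)^t = 2
Take ln of both sides: t × ln(1 + r) = ln(2)
t = ln(2) / ln(1 + r)
t = 0.693147 / 0.068499
t = 10.12

t = ln(2) / ln(1 + r) = 10.12 years


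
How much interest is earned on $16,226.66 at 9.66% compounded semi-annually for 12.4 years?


Compound interest earned = final amount − principal.
A = P(1 + r/n)^(nt) = $16,226.66 × (1 + 0.0966/2)^(2 × 12.4) = $52,272.31
Interest = A − P = $52,272.31 − $16,226.66 = $36,045.65

Interest = A - P = $36,045.65


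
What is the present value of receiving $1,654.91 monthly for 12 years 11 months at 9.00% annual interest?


Present value of an ordinary annuity: PV = PMT × (1 − (1 + r)^(−n)) / r
Monthly rate r = 0.09/12 = 0.0075, n = 155
PV = $1,654.91 × (1 − (1 + 0.09/12)^(−155)) / (0.09/12)
PV = $1,654.91 × 91.458293
PV = $151,355.24

PV = PMT × (1-(1+r)^(-n))/r = $151,355.24


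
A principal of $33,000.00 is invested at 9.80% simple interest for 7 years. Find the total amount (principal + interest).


Total amount formula: A = P(1 + rt) = P + P·r·t
Interest: I = P × r × t = $33,000.00 × 0.098 × 7 = $22,638.00
A = P + I = $33,000.00 + $22,638.00 = $55,638.00

A = P + I = P(1 + rt) = $55,638.00


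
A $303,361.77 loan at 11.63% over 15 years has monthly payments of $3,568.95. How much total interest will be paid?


Total paid over the life of the loan = PMT × n.
Total paid = $3,568.95 × 180 = $642,411.00
Total interest = total paid − principal = $642,411.00 − $303,361.77 = $339,049.23

Total interest = (PMT × n) - PV = $339,049.23


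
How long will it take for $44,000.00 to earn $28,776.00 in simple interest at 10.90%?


Rearrange the simple interest formula for t:
I = P × r × t  ⇒  t = I / (P × r)
t = $28,776.00 / ($44,000.00 × 0.109)
t = 6

t = I/(P×r) = 6 years


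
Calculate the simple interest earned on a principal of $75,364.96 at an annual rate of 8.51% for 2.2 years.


Simple interest formula: I = P × r × t
I = $75,364.96 × 0.0851 × 2.2
I = $14,109.83

I = P × r × t = $14,109.83


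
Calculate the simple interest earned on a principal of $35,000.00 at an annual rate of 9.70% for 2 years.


Simple interest formula: I = P × r × t
I = $35,000.00 × 0.097 × 2
I = $6,790.00

I = P × r × t = $6,790.00


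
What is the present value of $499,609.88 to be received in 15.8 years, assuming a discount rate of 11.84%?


Present value formula: PV = FV / (1 + r)^t
PV = $499,609.88 / (1 + 0.1184)^15.8
PV = $499,609.88 / 5.859157
PV = $85,269.93

PV = FV / (1 + r)^t = $85,269.93


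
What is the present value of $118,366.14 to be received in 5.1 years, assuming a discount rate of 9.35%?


Present value formula: PV = FV / (1 + r)^t
PV = $118,366.14 / (1 + 0.0935)^5.1
PV = $118,366.14 / 1.5775234
PV = $75,032.89

PV = FV / (1 + r)^t = $75,032.89


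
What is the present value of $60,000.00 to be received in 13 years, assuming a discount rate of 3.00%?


Present value formula: PV = FV / (1 + r)^t
PV = $60,000.00 / (1 + 0.03)^13
PV = $60,000.00 / 1.4685337
PV = $40,857.08

PV = FV / (1 + r)^t = $40,857.08


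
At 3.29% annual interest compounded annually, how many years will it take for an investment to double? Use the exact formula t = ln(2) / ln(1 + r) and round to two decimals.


Doubling condition: (1 + r)^t = 2
Take ln of both sides: t × ln(1 + r) = ln(2)
t = ln(2) / ln(1 + r)
t = 0.693147 / 0.032370
t = 21.41

t = ln(2) / ln(1 + r) = 21.41 years


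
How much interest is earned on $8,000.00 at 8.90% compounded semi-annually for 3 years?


Compound interest earned = final amount − principal.
A = P(1 + r/n)^(nt) = $8,000.00 × (1 + 0.089/2)^(2 × 3) = $10,388.21
Interest = A − P = $10,388.21 − $8,000.00 = $2,388.21

Interest = A - P = $2,388.21


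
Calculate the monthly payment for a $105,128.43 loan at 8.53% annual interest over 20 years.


Loan payment formula: PMT = PV × r / (1 − (1 + r)^(−n))
Monthly rate r = 0.0853/12 ≈ 0.00710833, n = 240 months
Denominator: 1 − (1 + 0.0853/12)^(−240) = 0.817310
PMT = $105,128.43 × (0.0853/12) / 0.817310
PMT = $914.33 per month

PMT = PV × r / (1-(1+r)^(-n)) = $914.33/month


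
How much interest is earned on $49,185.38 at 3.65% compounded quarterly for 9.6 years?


Compound interest earned = final amount − principal.
A = P(1 + r/n)^(nt) = $49,185.38 × (1 + 0.0365/4)^(4 × 9.6) = $69,714.43
Interest = A − P = $69,714.43 − $49,185.38 = $20,529.05

Interest = A - P = $20,529.05


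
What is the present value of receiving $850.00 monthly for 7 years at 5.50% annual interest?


Present value of an ordinary annuity: PV = PMT × (1 − (1 + r)^(−n)) / r
Monthly rate r = 0.055/12 ≈ 0.00458333, n = 84
PV = $850.00 × (1 − (1 + 0.055/12)^(−84)) / (0.055/12)
PV = $850.00 × 69.589216
PV = $59,150.83

PV = PMT × (1-(1+r)^(-n))/r = $59,150.83


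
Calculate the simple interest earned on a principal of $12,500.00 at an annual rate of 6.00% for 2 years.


Simple interest formula: I = P × r × t
I = $12,500.00 × 0.06 × 2
I = $1,500.00

I = P × r × t = $1,500.00


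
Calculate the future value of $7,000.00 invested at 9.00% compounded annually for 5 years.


Compound interest formula: A = P(1 + r/n)^(nt)
A = $7,000.00 × (1 + 0.09/1)^(1 × 5)
Growth factor: (1 + 0.09/1)^5 = 1.538624
A = $7,000.00 × 1.538624
A = $10,770.37

A = P(1 + r/n)^(nt) = $10,770.37


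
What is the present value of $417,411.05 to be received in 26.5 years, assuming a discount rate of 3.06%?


Present value formula: PV = FV / (1 + r)^t
PV = $417,411.05 / (1 + 0.0306)^26.5
PV = $417,411.05 / 2.222740
PV = $187,791.22

PV = FV / (1 + r)^t = $187,791.22


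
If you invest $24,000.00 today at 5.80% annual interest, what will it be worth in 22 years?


Future value formula: FV = PV × (1 + r)^t
FV = $24,000.00 × (1 + 0.058)^22
FV = $24,000.00 × 3.456883
FV = $82,965.19

FV = PV × (1 + r)^t = $82,965.19


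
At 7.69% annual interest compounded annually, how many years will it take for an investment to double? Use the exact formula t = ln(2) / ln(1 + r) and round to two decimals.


Doubling condition: (1 + r)^t = 2
Take ln of both sides: t × ln(1 + r) = ln(2)
t = ln(2) / ln(1 + r)
t = 0.693147 / 0.074087
t = 9.36

t = ln(2) / ln(1 + r) = 9.36 years


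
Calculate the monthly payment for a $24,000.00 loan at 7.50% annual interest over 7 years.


Loan payment formula: PMT = PV × r / (1 − (1 + r)^(−n))
Monthly rate r = 0.075/12 = 0.00625, n = 84 months
Denominator: 1 − (1 + 0.075/12)^(−84) = 0.407477
PMT = $24,000.00 × (0.075/12) / 0.407477
PMT = $368.12 per month

PMT = PV × r / (1-(1+r)^(-n)) = $368.12/month


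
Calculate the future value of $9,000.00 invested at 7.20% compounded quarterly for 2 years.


Compound interest formula: A = P(1 + r/n)^(nt)
A = $9,000.00 × (1 + 0.072/4)^(4 × 2)
Growth factor: (1 + 0.072/4)^8 = 1.153406
A = $9,000.00 × 1.153406
A = $10,380.65

A = P(1 + r/n)^(nt) = $10,380.65


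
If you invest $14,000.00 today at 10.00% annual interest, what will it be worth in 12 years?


Future value formula: FV = PV × (1 + r)^t
FV = $14,000.00 × (1 + 0.1)^12
FV = $14,000.00 × 3.1384284
FV = $43,938.00

FV = PV × (1 + r)^t = $43,938.00


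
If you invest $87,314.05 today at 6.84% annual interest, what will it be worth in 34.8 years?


Future value formula: FV = PV × (1 + r)^t
FV = $87,314.05 × (1 + 0.0684)^34.8
FV = $87,314.05 × 9.99859555
FV = $873,017.87

FV = PV × (1 + r)^t = $873,017.87


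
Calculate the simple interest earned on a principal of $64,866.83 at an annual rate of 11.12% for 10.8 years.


Simple interest formula: I = P × r × t
I = $64,866.83 × 0.1112 × 10.8
I = $77,902.47

I = P × r × t = $77,902.47


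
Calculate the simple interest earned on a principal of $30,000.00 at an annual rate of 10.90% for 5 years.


Simple interest formula: I = P × r × t
I = $30,000.00 × 0.109 × 5
I = $16,350.00

I = P × r × t = $16,350.00


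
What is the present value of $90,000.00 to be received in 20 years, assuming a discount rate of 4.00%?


Present value formula: PV = FV / (1 + r)^t
PV = $90,000.00 / (1 + 0.04)^20
PV = $90,000.00 / 2.191123
PV = $41,074.83

PV = FV / (1 + r)^t = $41,074.83


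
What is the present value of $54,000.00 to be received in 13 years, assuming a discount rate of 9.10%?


Present value formula: PV = FV / (1 + r)^t
PV = $54,000.00 / (1 + 0.091)^13
PV = $54,000.00 / 3.102571
PV = $17,404.92

PV = FV / (1 + r)^t = $17,404.92


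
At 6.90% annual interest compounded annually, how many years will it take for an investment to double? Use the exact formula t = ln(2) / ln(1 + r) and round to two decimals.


Doubling condition: (1 + r)^t = 2
Take ln of both sides: t × ln(1 + r) = ln(2)
t = ln(2) / ln(1 + r)
t = 0.693147 / 0.066724
t = 10.39

t = ln(2) / ln(1 + r) = 10.39 years


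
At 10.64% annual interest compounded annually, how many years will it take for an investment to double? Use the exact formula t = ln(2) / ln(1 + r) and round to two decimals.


Doubling condition: (1 + r)^t = 2
Take ln of both sides: t × ln(1 + r) = ln(2)
t = ln(2) / ln(1 + r)
t = 0.693147 / 0.101112
t = 6.86

t = ln(2) / ln(1 + r) = 6.86 years


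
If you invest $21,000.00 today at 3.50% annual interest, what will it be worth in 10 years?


Future value formula: FV = PV × (1 + r)^t
FV = $21,000.00 × (1 + 0.035)^10
FV = $21,000.00 × 1.4105988
FV = $29,622.57

FV = PV × (1 + r)^t = $29,622.57


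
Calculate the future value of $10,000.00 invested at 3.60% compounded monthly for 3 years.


Compound interest formula: A = P(1 + r/n)^(nt)
A = $10,000.00 × (1 + 0.036/12)^(12 × 3)
Growth factor: (1 + 0.036/12)^36 = 1.113868
A = $10,000.00 × 1.113868
A = $11,138.68

A = P(1 + r/n)^(nt) = $11,138.68


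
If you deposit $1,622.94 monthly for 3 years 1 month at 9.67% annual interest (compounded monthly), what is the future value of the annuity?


Future value of an ordinary annuity: FV = PMT × ((1 + r)^n − 1) / r
Monthly rate r = 0.0967/12 ≈ 0.00805833, n = 37
FV = $1,622.94 × ((1 + 0.0967/12)^37 − 1) / (0.0967/12)
FV = $1,622.94 × 42.907889
FV = $69,636.93

FV = PMT × ((1+r)^n - 1)/r = $69,636.93


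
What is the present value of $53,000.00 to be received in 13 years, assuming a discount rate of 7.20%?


Present value formula: PV = FV / (1 + r)^t
PV = $53,000.00 / (1 + 0.072)^13
PV = $53,000.00 / 2.469063
PV = $21,465.63

PV = FV / (1 + r)^t = $21,465.63


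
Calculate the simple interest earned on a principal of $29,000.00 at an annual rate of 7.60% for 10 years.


Simple interest formula: I = P × r × t
I = $29,000.00 × 0.076 × 10
I = $22,040.00

I = P × r × t = $22,040.00


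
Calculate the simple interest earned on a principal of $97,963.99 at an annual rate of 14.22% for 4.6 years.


Simple interest formula: I = P × r × t
I = $97,963.99 × 0.1422 × 4.6
I = $64,080.21

I = P × r × t = $64,080.21


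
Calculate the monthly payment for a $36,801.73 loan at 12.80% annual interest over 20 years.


Loan payment formula: PMT = PV × r / (1 − (1 + r)^(−n))
Monthly rate r = 0.128/12 ≈ 0.01066667, n = 240 months
Denominator: 1 − (1 + 0.128/12)^(−240) = 0.921640
PMT = $36,801.73 × (0.128/12) / 0.921640
PMT = $425.93 per month

PMT = PV × r / (1-(1+r)^(-n)) = $425.93/month


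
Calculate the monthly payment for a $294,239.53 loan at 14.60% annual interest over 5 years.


Loan payment formula: PMT = PV × r / (1 − (1 + r)^(−n))
Monthly rate r = 0.146/12 ≈ 0.01216667, n = 60 months
Denominator: 1 − (1 + 0.146/12)^(−60) = 0.5159635
PMT = $294,239.53 × (0.146/12) / 0.5159635
PMT = $6,938.31 per month

PMT = PV × r / (1-(1+r)^(-n)) = $6,938.31/month


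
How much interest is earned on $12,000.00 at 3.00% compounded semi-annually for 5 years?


Compound interest earned = final amount − principal.
A = P(1 + r/n)^(nt) = $12,000.00 × (1 + 0.03/2)^(2 × 5) = $13,926.49
Interest = A − P = $13,926.49 − $12,000.00 = $1,926.49

Interest = A - P = $1,926.49


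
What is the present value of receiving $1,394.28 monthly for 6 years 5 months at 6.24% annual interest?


Present value of an ordinary annuity: PV = PMT × (1 − (1 + r)^(−n)) / r
Monthly rate r = 0.0624/12 = 0.0052, n = 77
PV = $1,394.28 × (1 − (1 + 0.0624/12)^(−77)) / (0.0624/12)
PV = $1,394.28 × 63.317793
PV = $88,282.73

PV = PMT × (1-(1+r)^(-n))/r = $88,282.73


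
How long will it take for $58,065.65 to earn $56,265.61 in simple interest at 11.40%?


Rearrange the simple interest formula for t:
I = P × r × t  ⇒  t = I / (P × r)
t = $56,265.61 / ($58,065.65 × 0.114)
t = 8.5

t = I/(P×r) = 8.5 years


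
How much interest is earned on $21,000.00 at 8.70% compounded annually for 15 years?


Compound interest earned = final amount − principal.
A = P(1 + r/n)^(nt) = $21,000.00 × (1 + 0.087/1)^(1 × 15) = $73,394.32
Interest = A − P = $73,394.32 − $21,000.00 = $52,394.32

Interest = A - P = $52,394.32


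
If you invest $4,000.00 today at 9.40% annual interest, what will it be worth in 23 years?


Future value formula: FV = PV × (1 + r)^t
FV = $4,000.00 × (1 + 0.094)^23
FV = $4,000.00 × 7.895841
FV = $31,583.36

FV = PV × (1 + r)^t = $31,583.36


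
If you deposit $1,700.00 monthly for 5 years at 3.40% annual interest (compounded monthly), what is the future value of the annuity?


Future value of an ordinary annuity: FV = PMT × ((1 + r)^n − 1) / r
Monthly rate r = 0.034/12 ≈ 0.00283333, n = 60
FV = $1,700.00 × ((1 + 0.034/12)^60 − 1) / (0.034/12)
FV = $1,700.00 × 65.301163
FV = $111,011.98

FV = PMT × ((1+r)^n - 1)/r = $111,011.98


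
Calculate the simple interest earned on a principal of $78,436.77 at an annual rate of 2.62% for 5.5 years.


Simple interest formula: I = P × r × t
I = $78,436.77 × 0.0262 × 5.5
I = $11,302.74

I = P × r × t = $11,302.74


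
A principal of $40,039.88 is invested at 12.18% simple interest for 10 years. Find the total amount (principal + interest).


Total amount formula: A = P(1 + rt) = P + P·r·t
Interest: I = P × r × t = $40,039.88 × 0.1218 × 10 = $48,768.57
A = P + I = $40,039.88 + $48,768.57 = $88,808.45

A = P + I = P(1 + rt) = $88,808.45


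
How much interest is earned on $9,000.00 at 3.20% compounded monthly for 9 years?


Compound interest earned = final amount − principal.
A = P(1 + r/n)^(nt) = $9,000.00 × (1 + 0.032/12)^(12 × 9) = $11,999.22
Interest = A − P = $11,999.22 − $9,000.00 = $2,999.22

Interest = A - P = $2,999.22


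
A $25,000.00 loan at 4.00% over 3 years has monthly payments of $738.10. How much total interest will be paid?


Total paid over the life of the loan = PMT × n.
Total paid = $738.10 × 36 = $26,571.60
Total interest = total paid − principal = $26,571.60 − $25,000.00 = $1,571.60

Total interest = (PMT × n) - PV = $1,571.60


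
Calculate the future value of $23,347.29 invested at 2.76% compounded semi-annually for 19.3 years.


Compound interest formula: A = P(1 + r/n)^(nt)
A = $23,347.29 × (1 + 0.0276/2)^(2 × 19.3)
Growth factor: (1 + 0.0276/2)^38.6 = 1.6972987
A = $23,347.29 × 1.6972987
A = $39,627.32

A = P(1 + r/n)^(nt) = $39,627.32


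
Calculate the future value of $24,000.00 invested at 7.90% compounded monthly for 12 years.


Compound interest formula: A = P(1 + r/n)^(nt)
A = $24,000.00 × (1 + 0.079/12)^(12 × 12)
Growth factor: (1 + 0.079/12)^144 = 2.5725384
A = $24,000.00 × 2.5725384
A = $61,740.92

A = P(1 + r/n)^(nt) = $61,740.92


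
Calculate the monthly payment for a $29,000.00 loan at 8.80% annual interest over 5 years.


Loan payment formula: PMT = PV × r / (1 − (1 + r)^(−n))
Monthly rate r = 0.088/12 ≈ 0.00733333, n = 60 months
Denominator: 1 − (1 + 0.088/12)^(−60) = 0.354929
PMT = $29,000.00 × (0.088/12) / 0.354929
PMT = $599.18 per month

PMT = PV × r / (1-(1+r)^(-n)) = $599.18/month


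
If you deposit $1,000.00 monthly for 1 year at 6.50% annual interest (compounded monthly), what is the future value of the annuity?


Future value of an ordinary annuity: FV = PMT × ((1 + r)^n − 1) / r
Monthly rate r = 0.065/12 ≈ 0.00541667, n = 12
FV = $1,000.00 × ((1 + 0.065/12)^12 − 1) / (0.065/12)
FV = $1,000.00 × 12.364034
FV = $12,364.03

FV = PMT × ((1+r)^n - 1)/r = $12,364.03


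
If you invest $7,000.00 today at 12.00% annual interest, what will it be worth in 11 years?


Future value formula: FV = PV × (1 + r)^t
FV = $7,000.00 × (1 + 0.12)^11
FV = $7,000.00 × 3.478550
FV = $24,349.85

FV = PV × (1 + r)^t = $24,349.85


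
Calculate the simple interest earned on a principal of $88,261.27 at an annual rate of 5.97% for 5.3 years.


Simple interest formula: I = P × r × t
I = $88,261.27 × 0.0597 × 5.3
I = $27,926.75

I = P × r × t = $27,926.75


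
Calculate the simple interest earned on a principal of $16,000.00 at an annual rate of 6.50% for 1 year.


Simple interest formula: I = P × r × t
I = $16,000.00 × 0.065 × 1
I = $1,040.00

I = P × r × t = $1,040.00


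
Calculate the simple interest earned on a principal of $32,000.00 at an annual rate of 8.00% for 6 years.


Simple interest formula: I = P × r × t
I = $32,000.00 × 0.08 × 6
I = $15,360.00

I = P × r × t = $15,360.00


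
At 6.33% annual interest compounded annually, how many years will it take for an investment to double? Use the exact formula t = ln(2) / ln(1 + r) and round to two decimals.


Doubling condition: (1 + r)^t = 2
Take ln of both sides: t × ln(1 + r) = ln(2)
t = ln(2) / ln(1 + r)
t = 0.693147 / 0.061377
t = 11.29

t = ln(2) / ln(1 + r) = 11.29 years


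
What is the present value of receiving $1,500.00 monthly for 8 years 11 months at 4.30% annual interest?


Present value of an ordinary annuity: PV = PMT × (1 − (1 + r)^(−n)) / r
Monthly rate r = 0.043/12 ≈ 0.00358333, n = 107
PV = $1,500.00 × (1 − (1 + 0.043/12)^(−107)) / (0.043/12)
PV = $1,500.00 × 88.745276
PV = $133,117.91

PV = PMT × (1-(1+r)^(-n))/r = $133,117.91


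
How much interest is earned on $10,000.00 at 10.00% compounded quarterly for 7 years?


Compound interest earned = final amount − principal.
A = P(1 + r/n)^(nt) = $10,000.00 × (1 + 0.1/4)^(4 × 7) = $19,964.95
Interest = A − P = $19,964.95 − $10,000.00 = $9,964.95

Interest = A - P = $9,964.95


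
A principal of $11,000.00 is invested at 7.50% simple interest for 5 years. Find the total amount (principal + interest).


Total amount formula: A = P(1 + rt) = P + P·r·t
Interest: I = P × r × t = $11,000.00 × 0.075 × 5 = $4,125.00
A = P + I = $11,000.00 + $4,125.00 = $15,125.00

A = P + I = P(1 + rt) = $15,125.00


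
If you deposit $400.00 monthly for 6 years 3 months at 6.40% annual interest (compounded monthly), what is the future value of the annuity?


Future value of an ordinary annuity: FV = PMT × ((1 + r)^n − 1) / r
Monthly rate r = 0.064/12 ≈ 0.00533333, n = 75
FV = $400.00 × ((1 + 0.064/12)^75 − 1) / (0.064/12)
FV = $400.00 × 91.919980
FV = $36,767.99

FV = PMT × ((1+r)^n - 1)/r = $36,767.99


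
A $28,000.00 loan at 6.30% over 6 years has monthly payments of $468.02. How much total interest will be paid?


Total paid over the life of the loan = PMT × n.
Total paid = $468.02 × 72 = $33,697.44
Total interest = total paid − principal = $33,697.44 − $28,000.00 = $5,697.44

Total interest = (PMT × n) - PV = $5,697.44
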